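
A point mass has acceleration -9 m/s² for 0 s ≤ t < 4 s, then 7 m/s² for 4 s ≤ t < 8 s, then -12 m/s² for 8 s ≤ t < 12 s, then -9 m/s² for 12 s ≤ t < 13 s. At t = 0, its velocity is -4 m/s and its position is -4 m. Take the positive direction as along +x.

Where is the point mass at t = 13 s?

-404.5 m

On each constant-a segment, Δv = aΔt and Δx = v₀Δt + ½aΔt²; chain segment to segment.
0–4 s: v starts -4 m/s; Δx = -4·4 + ½·-9·4² = -88 m; v ends -40 m/s.
4–8 s: v starts -40 m/s; Δx = -40·4 + ½·7·4² = -104 m; v ends -12 m/s.
8–12 s: v starts -12 m/s; Δx = -12·4 + ½·-12·4² = -144 m; v ends -60 m/s.
12–13 s: v starts -60 m/s; Δx = -60·1 + ½·-9·1² = -64.5 m; v ends -69 m/s.
x(13) = -4 + Σ Δx = -404.5 m.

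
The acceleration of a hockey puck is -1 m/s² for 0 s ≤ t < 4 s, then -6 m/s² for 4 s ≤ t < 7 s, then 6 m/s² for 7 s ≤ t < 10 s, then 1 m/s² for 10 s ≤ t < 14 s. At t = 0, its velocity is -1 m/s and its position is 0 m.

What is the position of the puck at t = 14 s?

-108 m

On each constant-a segment, Δv = aΔt and Δx = v₀Δt + ½aΔt²; chain segment to segment.
0–4 s: v starts -1 m/s; Δx = -1·4 + ½·-1·4² = -12 m; v ends -5 m/s.
4–7 s: v starts -5 m/s; Δx = -5·3 + ½·-6·3² = -42 m; v ends -23 m/s.
7–10 s: v starts -23 m/s; Δx = -23·3 + ½·6·3² = -42 m; v ends -5 m/s.
10–14 s: v starts -5 m/s; Δx = -5·4 + ½·1·4² = -12 m; v ends -1 m/s.
x(14) = 0 + Σ Δx = -108 m.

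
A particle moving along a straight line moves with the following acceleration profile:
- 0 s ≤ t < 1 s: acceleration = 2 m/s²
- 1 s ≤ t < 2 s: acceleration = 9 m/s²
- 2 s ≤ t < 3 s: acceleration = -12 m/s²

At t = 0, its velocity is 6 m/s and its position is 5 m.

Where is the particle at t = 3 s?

On each constant-a segment, Δv = aΔt and Δx = v₀Δt + ½aΔt²; chain segment to segment.
0–1 s: v starts 6 m/s; Δx = 6·1 + ½·2·1² = 7 m; v ends 8 m/s.
1–2 s: v starts 8 m/s; Δx = 8·1 + ½·9·1² = 12.5 m; v ends 17 m/s.
2–3 s: v starts 17 m/s; Δx = 17·1 + ½·-12·1² = 11 m; v ends 5 m/s.
x(3) = 5 + Σ Δx = 35.5 m.

35.5 m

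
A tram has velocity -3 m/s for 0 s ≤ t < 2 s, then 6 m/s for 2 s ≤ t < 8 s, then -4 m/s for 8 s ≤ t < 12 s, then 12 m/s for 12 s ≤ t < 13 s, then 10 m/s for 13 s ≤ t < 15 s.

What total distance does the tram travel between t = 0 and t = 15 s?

90 m

Total distance travelled is ∫|v| dt — sum the magnitudes of each area piece.
0–2 s: |-3| × 2 = 6 m
2–8 s: |6| × 6 = 36 m
8–12 s: |-4| × 4 = 16 m
12–13 s: |12| × 1 = 12 m
13–15 s: |10| × 2 = 20 m
Total distance = 90 m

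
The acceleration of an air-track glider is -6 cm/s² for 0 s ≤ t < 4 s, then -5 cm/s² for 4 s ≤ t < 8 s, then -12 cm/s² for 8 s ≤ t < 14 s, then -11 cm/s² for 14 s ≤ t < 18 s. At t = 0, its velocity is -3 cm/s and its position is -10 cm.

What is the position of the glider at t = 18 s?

On each constant-a segment, Δv = aΔt and Δx = v₀Δt + ½aΔt²; chain segment to segment.
0–4 s: v starts -3 cm/s; Δx = -3·4 + ½·-6·4² = -60 cm; v ends -27 cm/s.
4–8 s: v starts -27 cm/s; Δx = -27·4 + ½·-5·4² = -148 cm; v ends -47 cm/s.
8–14 s: v starts -47 cm/s; Δx = -47·6 + ½·-12·6² = -498 cm; v ends -119 cm/s.
14–18 s: v starts -119 cm/s; Δx = -119·4 + ½·-11·4² = -564 cm; v ends -163 cm/s.
x(18) = -10 + Σ Δx = -1280 cm.

-1280 cm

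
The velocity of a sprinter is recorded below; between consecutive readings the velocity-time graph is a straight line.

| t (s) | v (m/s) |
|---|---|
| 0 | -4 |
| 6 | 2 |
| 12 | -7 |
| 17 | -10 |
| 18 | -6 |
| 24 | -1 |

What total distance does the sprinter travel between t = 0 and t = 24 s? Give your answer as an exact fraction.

595/6 m

Distance (not displacement) is the total path length: add the absolute areas under v-t.
0–6 s: v = 0 at t = 4 s; triangle areas 8 + 2 = 10 m
6–12 s: v = 0 at t = 22/3 s; triangle areas 4/3 + 49/3 = 53/3 m
12–17 s: |½(-7 + -10)(5)| = 42.5 m
17–18 s: |½(-10 + -6)(1)| = 8 m
18–24 s: |½(-6 + -1)(6)| = 21 m
Total distance = 595/6 m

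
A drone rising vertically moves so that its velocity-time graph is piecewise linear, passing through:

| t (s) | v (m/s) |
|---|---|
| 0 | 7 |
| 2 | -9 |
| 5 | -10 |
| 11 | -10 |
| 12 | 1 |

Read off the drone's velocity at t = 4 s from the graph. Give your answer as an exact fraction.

-29/3 m/s

On 2–5 s the graph is linear from -9 to -10 m/s: v(4) = -9 + (-10 − -9)·(4 − 2)/(5 − 2) = -29/3 m/s.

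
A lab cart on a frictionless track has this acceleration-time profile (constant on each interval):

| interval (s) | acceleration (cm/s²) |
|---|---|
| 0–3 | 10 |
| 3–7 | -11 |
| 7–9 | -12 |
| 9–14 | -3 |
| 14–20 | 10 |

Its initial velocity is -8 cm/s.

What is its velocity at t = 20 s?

Δv equals the area under the a-t graph; then v = v₀ + Δv.
0–3 s: 10 × 3 = 30 cm/s
3–7 s: -11 × 4 = -44 cm/s
7–9 s: -12 × 2 = -24 cm/s
9–14 s: -3 × 5 = -15 cm/s
14–20 s: 10 × 6 = 60 cm/s
Δv = 7 cm/s, so v(20) = -8 + (7) = -1 cm/s.

-1 cm/s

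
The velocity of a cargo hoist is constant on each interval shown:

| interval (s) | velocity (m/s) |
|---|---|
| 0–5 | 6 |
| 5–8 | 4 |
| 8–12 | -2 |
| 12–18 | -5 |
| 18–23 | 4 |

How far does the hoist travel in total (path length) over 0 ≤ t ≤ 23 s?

Total distance travelled is ∫|v| dt — sum the magnitudes of each area piece.
0–5 s: |6| × 5 = 30 m
5–8 s: |4| × 3 = 12 m
8–12 s: |-2| × 4 = 8 m
12–18 s: |-5| × 6 = 30 m
18–23 s: |4| × 5 = 20 m
Total distance = 100 m

100 m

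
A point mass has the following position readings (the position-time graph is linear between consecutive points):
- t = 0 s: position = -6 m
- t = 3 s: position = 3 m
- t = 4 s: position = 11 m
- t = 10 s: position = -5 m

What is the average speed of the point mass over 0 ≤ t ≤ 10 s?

3.3 m/s

Average speed = (total path length)/(elapsed time); on a piecewise-linear x-t graph the path length is Σ|Δx|.
0–3 s: |Δx| = |3 − -6| = 9 m
3–4 s: |Δx| = |11 − 3| = 8 m
4–10 s: |Δx| = |-5 − 11| = 16 m
Total path = 33 m; average speed = 33/10 = 3.3 m/s.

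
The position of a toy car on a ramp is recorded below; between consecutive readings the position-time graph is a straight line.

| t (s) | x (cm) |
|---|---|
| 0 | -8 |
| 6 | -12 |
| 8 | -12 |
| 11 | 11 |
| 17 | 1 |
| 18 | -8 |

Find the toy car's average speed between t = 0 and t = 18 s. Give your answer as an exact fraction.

Average speed = (total path length)/(elapsed time); on a piecewise-linear x-t graph the path length is Σ|Δx|.
0–6 s: |Δx| = |-12 − -8| = 4 cm
6–8 s: |Δx| = |-12 − -12| = 0 cm
8–11 s: |Δx| = |11 − -12| = 23 cm
11–17 s: |Δx| = |1 − 11| = 10 cm
17–18 s: |Δx| = |-8 − 1| = 9 cm
Total path = 46 cm; average speed = 46/18 = 23/9 cm/s.

23/9 cm/s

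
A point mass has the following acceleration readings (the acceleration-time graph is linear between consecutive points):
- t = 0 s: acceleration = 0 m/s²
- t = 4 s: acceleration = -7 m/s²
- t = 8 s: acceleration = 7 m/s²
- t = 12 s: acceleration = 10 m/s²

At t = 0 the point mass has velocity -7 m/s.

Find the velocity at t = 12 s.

Δv equals the area under the a-t graph; then v = v₀ + Δv.
0–4 s: ½(0 + -7)(4) = -14 m/s
4–8 s: ½(-7 + 7)(4) = 0 m/s
8–12 s: ½(7 + 10)(4) = 34 m/s
Δv = 20 m/s, so v(12) = -7 + (20) = 13 m/s.

13 m/s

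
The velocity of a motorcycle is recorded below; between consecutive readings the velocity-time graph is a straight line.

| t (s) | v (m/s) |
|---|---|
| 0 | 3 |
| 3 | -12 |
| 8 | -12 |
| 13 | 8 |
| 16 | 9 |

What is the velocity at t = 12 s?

4 m/s

On 8–13 s the graph is linear from -12 to 8 m/s: v(12) = -12 + (8 − -12)·(12 − 8)/(13 − 8) = 4 m/s.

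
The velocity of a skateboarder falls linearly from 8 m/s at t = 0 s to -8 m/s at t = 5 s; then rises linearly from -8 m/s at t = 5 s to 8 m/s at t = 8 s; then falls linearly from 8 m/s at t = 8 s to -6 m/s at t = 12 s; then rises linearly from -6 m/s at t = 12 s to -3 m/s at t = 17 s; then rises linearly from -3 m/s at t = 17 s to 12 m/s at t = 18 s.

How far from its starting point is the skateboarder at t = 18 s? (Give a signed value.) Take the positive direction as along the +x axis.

-14 m

Net displacement equals the area under the velocity-time graph (areas below the axis count negative).
0–5 s: ½(8 + -8)(5) = 0 m
5–8 s: ½(-8 + 8)(3) = 0 m
8–12 s: ½(8 + -6)(4) = 4 m
12–17 s: ½(-6 + -3)(5) = -22.5 m
17–18 s: ½(-3 + 12)(1) = 4.5 m
Net displacement = -14 m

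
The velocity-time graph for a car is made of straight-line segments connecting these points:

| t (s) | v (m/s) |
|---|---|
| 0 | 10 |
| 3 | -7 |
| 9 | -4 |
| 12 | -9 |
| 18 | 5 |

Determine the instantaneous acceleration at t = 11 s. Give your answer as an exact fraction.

-5/3 m/s²

Acceleration is the slope of the v-t graph on 9–12 s: (-9 − -4)/(12 − 9) = -5/3 m/s².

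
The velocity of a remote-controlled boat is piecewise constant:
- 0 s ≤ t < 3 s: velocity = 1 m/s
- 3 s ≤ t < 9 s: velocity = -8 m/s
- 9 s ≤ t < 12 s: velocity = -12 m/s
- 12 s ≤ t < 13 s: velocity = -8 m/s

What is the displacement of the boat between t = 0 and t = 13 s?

Displacement is the signed area under the v-t curve.
0–3 s: 1 × 3 = 3 m
3–9 s: -8 × 6 = -48 m
9–12 s: -12 × 3 = -36 m
12–13 s: -8 × 1 = -8 m
Net displacement = -89 m

-89 m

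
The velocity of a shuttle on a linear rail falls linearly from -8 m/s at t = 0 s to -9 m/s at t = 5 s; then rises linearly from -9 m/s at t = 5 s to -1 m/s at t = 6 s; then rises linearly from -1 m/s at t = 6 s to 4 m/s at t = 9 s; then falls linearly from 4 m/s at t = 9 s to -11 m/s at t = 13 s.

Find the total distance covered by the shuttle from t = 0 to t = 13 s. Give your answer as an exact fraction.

Distance (not displacement) is the total path length: add the absolute areas under v-t.
0–5 s: |½(-8 + -9)(5)| = 42.5 m
5–6 s: |½(-9 + -1)(1)| = 5 m
6–9 s: v = 0 at t = 6.6 s; triangle areas 0.3 + 4.8 = 5.1 m
9–13 s: v = 0 at t = 151/15 s; triangle areas 32/15 + 242/15 = 274/15 m
Total distance = 1063/15 m

1063/15 m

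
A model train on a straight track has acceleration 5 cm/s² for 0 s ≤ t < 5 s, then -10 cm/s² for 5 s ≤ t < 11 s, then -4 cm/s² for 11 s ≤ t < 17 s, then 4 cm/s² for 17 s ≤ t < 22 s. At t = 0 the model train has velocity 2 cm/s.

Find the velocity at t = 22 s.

Δv equals the area under the a-t graph; then v = v₀ + Δv.
0–5 s: 5 × 5 = 25 cm/s
5–11 s: -10 × 6 = -60 cm/s
11–17 s: -4 × 6 = -24 cm/s
17–22 s: 4 × 5 = 20 cm/s
Δv = -39 cm/s, so v(22) = 2 + (-39) = -37 cm/s.

-37 cm/s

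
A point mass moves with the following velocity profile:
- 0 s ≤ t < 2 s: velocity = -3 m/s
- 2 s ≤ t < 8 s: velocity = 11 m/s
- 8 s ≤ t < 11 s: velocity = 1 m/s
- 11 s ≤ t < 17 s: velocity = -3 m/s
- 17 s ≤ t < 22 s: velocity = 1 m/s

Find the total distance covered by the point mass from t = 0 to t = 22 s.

98 m

Distance (not displacement) is the total path length: add the absolute areas under v-t.
0–2 s: |-3| × 2 = 6 m
2–8 s: |11| × 6 = 66 m
8–11 s: |1| × 3 = 3 m
11–17 s: |-3| × 6 = 18 m
17–22 s: |1| × 5 = 5 m
Total distance = 98 m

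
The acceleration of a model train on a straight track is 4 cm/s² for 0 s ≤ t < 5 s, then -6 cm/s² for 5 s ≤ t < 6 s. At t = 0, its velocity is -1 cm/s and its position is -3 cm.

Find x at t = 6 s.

58 cm

On each constant-a segment, Δv = aΔt and Δx = v₀Δt + ½aΔt²; chain segment to segment.
0–5 s: v starts -1 cm/s; Δx = -1·5 + ½·4·5² = 45 cm; v ends 19 cm/s.
5–6 s: v starts 19 cm/s; Δx = 19·1 + ½·-6·1² = 16 cm; v ends 13 cm/s.
x(6) = -3 + Σ Δx = 58 cm.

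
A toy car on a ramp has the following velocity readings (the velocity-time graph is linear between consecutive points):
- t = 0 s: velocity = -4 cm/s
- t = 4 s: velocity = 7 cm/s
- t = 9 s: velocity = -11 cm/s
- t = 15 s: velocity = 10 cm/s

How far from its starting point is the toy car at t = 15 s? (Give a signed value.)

-7 cm

Net displacement equals the area under the velocity-time graph (areas below the axis count negative).
0–4 s: ½(-4 + 7)(4) = 6 cm
4–9 s: ½(7 + -11)(5) = -10 cm
9–15 s: ½(-11 + 10)(6) = -3 cm
Net displacement = -7 cm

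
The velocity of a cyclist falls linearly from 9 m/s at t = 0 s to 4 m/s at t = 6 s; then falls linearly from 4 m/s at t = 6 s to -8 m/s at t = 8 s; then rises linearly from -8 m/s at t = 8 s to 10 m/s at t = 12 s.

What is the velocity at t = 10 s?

1 m/s

On 8–12 s the graph is linear from -8 to 10 m/s: v(10) = -8 + (10 − -8)·(10 − 8)/(12 − 8) = 1 m/s.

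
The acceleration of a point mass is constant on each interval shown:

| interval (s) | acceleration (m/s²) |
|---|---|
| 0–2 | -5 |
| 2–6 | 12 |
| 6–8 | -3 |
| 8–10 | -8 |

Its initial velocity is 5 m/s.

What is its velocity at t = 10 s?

21 m/s

Δv equals the area under the a-t graph; then v = v₀ + Δv.
0–2 s: -5 × 2 = -10 m/s
2–6 s: 12 × 4 = 48 m/s
6–8 s: -3 × 2 = -6 m/s
8–10 s: -8 × 2 = -16 m/s
Δv = 16 m/s, so v(10) = 5 + (16) = 21 m/s.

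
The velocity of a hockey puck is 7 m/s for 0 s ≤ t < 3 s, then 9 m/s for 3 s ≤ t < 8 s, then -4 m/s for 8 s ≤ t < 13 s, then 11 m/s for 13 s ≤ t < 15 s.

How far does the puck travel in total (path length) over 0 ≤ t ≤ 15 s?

108 m

Total distance travelled is ∫|v| dt — sum the magnitudes of each area piece.
0–3 s: |7| × 3 = 21 m
3–8 s: |9| × 5 = 45 m
8–13 s: |-4| × 5 = 20 m
13–15 s: |11| × 2 = 22 m
Total distance = 108 m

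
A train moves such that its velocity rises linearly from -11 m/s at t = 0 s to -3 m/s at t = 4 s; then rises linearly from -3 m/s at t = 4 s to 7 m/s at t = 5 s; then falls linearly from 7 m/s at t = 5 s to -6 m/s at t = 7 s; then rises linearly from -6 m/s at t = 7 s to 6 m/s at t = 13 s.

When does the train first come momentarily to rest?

t = 4.3 s

v changes sign on 4–5 s (from -3 to 7); the graph is linear there, so v = 0 at t = 4 + (3)·(5 − 4)/(7 − -3) = 4.3 s.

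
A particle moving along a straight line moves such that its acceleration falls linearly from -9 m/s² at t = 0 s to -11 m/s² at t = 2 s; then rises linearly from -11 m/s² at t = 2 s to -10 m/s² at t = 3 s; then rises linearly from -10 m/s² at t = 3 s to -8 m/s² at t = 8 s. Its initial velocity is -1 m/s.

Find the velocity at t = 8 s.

-76.5 m/s

Δv equals the area under the a-t graph; then v = v₀ + Δv.
0–2 s: ½(-9 + -11)(2) = -20 m/s
2–3 s: ½(-11 + -10)(1) = -10.5 m/s
3–8 s: ½(-10 + -8)(5) = -45 m/s
Δv = -75.5 m/s, so v(8) = -1 + (-75.5) = -76.5 m/s.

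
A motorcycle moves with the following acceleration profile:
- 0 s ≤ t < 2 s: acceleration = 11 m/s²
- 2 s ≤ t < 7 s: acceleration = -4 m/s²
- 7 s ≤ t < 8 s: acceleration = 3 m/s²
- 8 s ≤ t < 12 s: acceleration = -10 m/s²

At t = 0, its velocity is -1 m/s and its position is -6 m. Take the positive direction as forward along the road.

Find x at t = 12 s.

On each constant-a segment, Δv = aΔt and Δx = v₀Δt + ½aΔt²; chain segment to segment.
0–2 s: v starts -1 m/s; Δx = -1·2 + ½·11·2² = 20 m; v ends 21 m/s.
2–7 s: v starts 21 m/s; Δx = 21·5 + ½·-4·5² = 55 m; v ends 1 m/s.
7–8 s: v starts 1 m/s; Δx = 1·1 + ½·3·1² = 2.5 m; v ends 4 m/s.
8–12 s: v starts 4 m/s; Δx = 4·4 + ½·-10·4² = -64 m; v ends -36 m/s.
x(12) = -6 + Σ Δx = 7.5 m.

7.5 m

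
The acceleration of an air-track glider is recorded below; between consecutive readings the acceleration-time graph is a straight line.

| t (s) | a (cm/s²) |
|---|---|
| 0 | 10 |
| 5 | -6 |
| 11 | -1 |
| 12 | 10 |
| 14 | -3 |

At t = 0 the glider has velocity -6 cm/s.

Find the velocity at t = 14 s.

Δv equals the area under the a-t graph; then v = v₀ + Δv.
0–5 s: ½(10 + -6)(5) = 10 cm/s
5–11 s: ½(-6 + -1)(6) = -21 cm/s
11–12 s: ½(-1 + 10)(1) = 4.5 cm/s
12–14 s: ½(10 + -3)(2) = 7 cm/s
Δv = 0.5 cm/s, so v(14) = -6 + (0.5) = -5.5 cm/s.

-5.5 cm/s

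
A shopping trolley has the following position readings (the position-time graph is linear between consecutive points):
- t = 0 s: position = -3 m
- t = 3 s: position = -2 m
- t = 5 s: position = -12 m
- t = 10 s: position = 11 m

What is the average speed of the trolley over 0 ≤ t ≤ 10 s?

Average speed = (total path length)/(elapsed time); on a piecewise-linear x-t graph the path length is Σ|Δx|.
0–3 s: |Δx| = |-2 − -3| = 1 m
3–5 s: |Δx| = |-12 − -2| = 10 m
5–10 s: |Δx| = |11 − -12| = 23 m
Total path = 34 m; average speed = 34/10 = 3.4 m/s.

3.4 m/s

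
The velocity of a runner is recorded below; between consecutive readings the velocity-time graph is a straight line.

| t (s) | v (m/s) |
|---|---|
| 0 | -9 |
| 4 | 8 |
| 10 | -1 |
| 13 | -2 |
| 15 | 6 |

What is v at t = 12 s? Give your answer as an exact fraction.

-5/3 m/s

On 10–13 s the graph is linear from -1 to -2 m/s: v(12) = -1 + (-2 − -1)·(12 − 10)/(13 − 10) = -5/3 m/s.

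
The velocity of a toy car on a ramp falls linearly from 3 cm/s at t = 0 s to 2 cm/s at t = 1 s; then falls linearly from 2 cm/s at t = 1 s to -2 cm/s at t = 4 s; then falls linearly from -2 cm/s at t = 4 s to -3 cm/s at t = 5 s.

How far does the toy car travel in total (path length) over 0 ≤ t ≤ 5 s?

Total distance travelled is ∫|v| dt — sum the magnitudes of each area piece.
0–1 s: |½(3 + 2)(1)| = 2.5 cm
1–4 s: v = 0 at t = 2.5 s; triangle areas 1.5 + 1.5 = 3 cm
4–5 s: |½(-2 + -3)(1)| = 2.5 cm
Total distance = 8 cm

8 cm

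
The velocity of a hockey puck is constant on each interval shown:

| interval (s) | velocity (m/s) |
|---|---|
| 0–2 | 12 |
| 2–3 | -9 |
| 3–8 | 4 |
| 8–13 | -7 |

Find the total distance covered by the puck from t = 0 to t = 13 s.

Total distance travelled is ∫|v| dt — sum the magnitudes of each area piece.
0–2 s: |12| × 2 = 24 m
2–3 s: |-9| × 1 = 9 m
3–8 s: |4| × 5 = 20 m
8–13 s: |-7| × 5 = 35 m
Total distance = 88 m

88 m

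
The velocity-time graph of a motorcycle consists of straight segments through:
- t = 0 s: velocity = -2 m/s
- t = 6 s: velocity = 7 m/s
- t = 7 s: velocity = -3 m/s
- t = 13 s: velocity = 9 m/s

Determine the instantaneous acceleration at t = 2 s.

1.5 m/s²

Acceleration is the slope of the v-t graph on 0–6 s: (7 − -2)/(6 − 0) = 1.5 m/s².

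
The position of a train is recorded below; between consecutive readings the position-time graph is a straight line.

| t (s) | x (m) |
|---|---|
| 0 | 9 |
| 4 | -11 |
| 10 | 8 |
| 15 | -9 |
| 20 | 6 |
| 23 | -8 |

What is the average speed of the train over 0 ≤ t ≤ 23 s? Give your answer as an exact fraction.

85/23 m/s

Average speed = (total path length)/(elapsed time); on a piecewise-linear x-t graph the path length is Σ|Δx|.
0–4 s: |Δx| = |-11 − 9| = 20 m
4–10 s: |Δx| = |8 − -11| = 19 m
10–15 s: |Δx| = |-9 − 8| = 17 m
15–20 s: |Δx| = |6 − -9| = 15 m
20–23 s: |Δx| = |-8 − 6| = 14 m
Total path = 85 m; average speed = 85/23 = 85/23 m/s.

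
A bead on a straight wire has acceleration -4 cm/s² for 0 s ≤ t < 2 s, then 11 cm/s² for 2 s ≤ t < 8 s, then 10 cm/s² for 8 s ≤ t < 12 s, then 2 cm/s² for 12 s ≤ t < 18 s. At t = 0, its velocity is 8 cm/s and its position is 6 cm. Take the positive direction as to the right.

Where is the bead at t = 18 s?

1228 cm

On each constant-a segment, Δv = aΔt and Δx = v₀Δt + ½aΔt²; chain segment to segment.
0–2 s: v starts 8 cm/s; Δx = 8·2 + ½·-4·2² = 8 cm; v ends 0 cm/s.
2–8 s: v starts 0 cm/s; Δx = 0·6 + ½·11·6² = 198 cm; v ends 66 cm/s.
8–12 s: v starts 66 cm/s; Δx = 66·4 + ½·10·4² = 344 cm; v ends 106 cm/s.
12–18 s: v starts 106 cm/s; Δx = 106·6 + ½·2·6² = 672 cm; v ends 118 cm/s.
x(18) = 6 + Σ Δx = 1228 cm.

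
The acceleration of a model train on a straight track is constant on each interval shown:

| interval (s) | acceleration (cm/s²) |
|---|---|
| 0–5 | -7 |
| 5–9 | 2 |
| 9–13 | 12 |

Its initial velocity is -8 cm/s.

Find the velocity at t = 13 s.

13 cm/s

Δv equals the area under the a-t graph; then v = v₀ + Δv.
0–5 s: -7 × 5 = -35 cm/s
5–9 s: 2 × 4 = 8 cm/s
9–13 s: 12 × 4 = 48 cm/s
Δv = 21 cm/s, so v(13) = -8 + (21) = 13 cm/s.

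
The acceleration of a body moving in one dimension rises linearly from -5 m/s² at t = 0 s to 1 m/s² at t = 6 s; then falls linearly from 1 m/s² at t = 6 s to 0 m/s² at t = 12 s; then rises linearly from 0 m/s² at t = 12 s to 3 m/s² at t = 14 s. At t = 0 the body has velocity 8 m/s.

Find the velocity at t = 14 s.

2 m/s

Δv equals the area under the a-t graph; then v = v₀ + Δv.
0–6 s: ½(-5 + 1)(6) = -12 m/s
6–12 s: ½(1 + 0)(6) = 3 m/s
12–14 s: ½(0 + 3)(2) = 3 m/s
Δv = -6 m/s, so v(14) = 8 + (-6) = 2 m/s.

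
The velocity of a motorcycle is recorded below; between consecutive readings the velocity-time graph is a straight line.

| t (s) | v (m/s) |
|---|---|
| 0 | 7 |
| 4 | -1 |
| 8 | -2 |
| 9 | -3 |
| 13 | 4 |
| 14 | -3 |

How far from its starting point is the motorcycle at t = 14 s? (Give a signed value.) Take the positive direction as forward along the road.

Displacement is the signed area under the v-t curve.
0–4 s: ½(7 + -1)(4) = 12 m
4–8 s: ½(-1 + -2)(4) = -6 m
8–9 s: ½(-2 + -3)(1) = -2.5 m
9–13 s: ½(-3 + 4)(4) = 2 m
13–14 s: ½(4 + -3)(1) = 0.5 m
Net displacement = 6 m

6 m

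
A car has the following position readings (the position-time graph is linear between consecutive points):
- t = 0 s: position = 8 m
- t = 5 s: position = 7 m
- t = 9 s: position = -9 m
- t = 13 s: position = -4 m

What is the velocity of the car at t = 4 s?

Velocity is the slope of the x-t graph on 0–5 s: (7 − 8)/(5 − 0) = -0.2 m/s.

-0.2 m/s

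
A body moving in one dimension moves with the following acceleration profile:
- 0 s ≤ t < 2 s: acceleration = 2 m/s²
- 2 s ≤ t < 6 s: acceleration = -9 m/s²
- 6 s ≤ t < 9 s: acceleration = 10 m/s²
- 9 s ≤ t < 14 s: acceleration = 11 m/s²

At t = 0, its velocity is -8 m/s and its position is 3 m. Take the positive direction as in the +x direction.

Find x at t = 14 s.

-84.5 m

On each constant-a segment, Δv = aΔt and Δx = v₀Δt + ½aΔt²; chain segment to segment.
0–2 s: v starts -8 m/s; Δx = -8·2 + ½·2·2² = -12 m; v ends -4 m/s.
2–6 s: v starts -4 m/s; Δx = -4·4 + ½·-9·4² = -88 m; v ends -40 m/s.
6–9 s: v starts -40 m/s; Δx = -40·3 + ½·10·3² = -75 m; v ends -10 m/s.
9–14 s: v starts -10 m/s; Δx = -10·5 + ½·11·5² = 87.5 m; v ends 45 m/s.
x(14) = 3 + Σ Δx = -84.5 m.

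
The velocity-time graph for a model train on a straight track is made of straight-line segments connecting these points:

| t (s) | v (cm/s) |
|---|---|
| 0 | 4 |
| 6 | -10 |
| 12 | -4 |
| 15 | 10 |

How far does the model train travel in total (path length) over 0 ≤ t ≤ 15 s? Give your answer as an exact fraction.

555/7 cm

Distance (not displacement) is the total path length: add the absolute areas under v-t.
0–6 s: v = 0 at t = 12/7 s; triangle areas 24/7 + 150/7 = 174/7 cm
6–12 s: |½(-10 + -4)(6)| = 42 cm
12–15 s: v = 0 at t = 90/7 s; triangle areas 12/7 + 75/7 = 87/7 cm
Total distance = 555/7 cm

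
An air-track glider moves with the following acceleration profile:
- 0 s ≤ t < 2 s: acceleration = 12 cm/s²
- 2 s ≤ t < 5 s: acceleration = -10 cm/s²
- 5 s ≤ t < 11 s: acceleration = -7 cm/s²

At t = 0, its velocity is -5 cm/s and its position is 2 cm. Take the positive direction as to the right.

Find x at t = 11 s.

On each constant-a segment, Δv = aΔt and Δx = v₀Δt + ½aΔt²; chain segment to segment.
0–2 s: v starts -5 cm/s; Δx = -5·2 + ½·12·2² = 14 cm; v ends 19 cm/s.
2–5 s: v starts 19 cm/s; Δx = 19·3 + ½·-10·3² = 12 cm; v ends -11 cm/s.
5–11 s: v starts -11 cm/s; Δx = -11·6 + ½·-7·6² = -192 cm; v ends -53 cm/s.
x(11) = 2 + Σ Δx = -164 cm.

-164 cm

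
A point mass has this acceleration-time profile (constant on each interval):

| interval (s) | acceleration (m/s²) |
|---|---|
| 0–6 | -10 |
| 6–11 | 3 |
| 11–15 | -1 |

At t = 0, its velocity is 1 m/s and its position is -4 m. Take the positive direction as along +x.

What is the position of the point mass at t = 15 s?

-619.5 m

On each constant-a segment, Δv = aΔt and Δx = v₀Δt + ½aΔt²; chain segment to segment.
0–6 s: v starts 1 m/s; Δx = 1·6 + ½·-10·6² = -174 m; v ends -59 m/s.
6–11 s: v starts -59 m/s; Δx = -59·5 + ½·3·5² = -257.5 m; v ends -44 m/s.
11–15 s: v starts -44 m/s; Δx = -44·4 + ½·-1·4² = -184 m; v ends -48 m/s.
x(15) = -4 + Σ Δx = -619.5 m.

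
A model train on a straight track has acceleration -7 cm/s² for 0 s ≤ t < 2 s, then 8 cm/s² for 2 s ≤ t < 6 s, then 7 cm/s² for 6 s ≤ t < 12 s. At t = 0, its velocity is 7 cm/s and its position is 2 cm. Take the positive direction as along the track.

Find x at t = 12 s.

314 cm

On each constant-a segment, Δv = aΔt and Δx = v₀Δt + ½aΔt²; chain segment to segment.
0–2 s: v starts 7 cm/s; Δx = 7·2 + ½·-7·2² = 0 cm; v ends -7 cm/s.
2–6 s: v starts -7 cm/s; Δx = -7·4 + ½·8·4² = 36 cm; v ends 25 cm/s.
6–12 s: v starts 25 cm/s; Δx = 25·6 + ½·7·6² = 276 cm; v ends 67 cm/s.
x(12) = 2 + Σ Δx = 314 cm.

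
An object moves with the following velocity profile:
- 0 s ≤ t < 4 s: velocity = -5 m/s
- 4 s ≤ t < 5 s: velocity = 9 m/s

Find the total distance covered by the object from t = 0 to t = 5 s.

Distance (not displacement) is the total path length: add the absolute areas under v-t.
0–4 s: |-5| × 4 = 20 m
4–5 s: |9| × 1 = 9 m
Total distance = 29 m

29 m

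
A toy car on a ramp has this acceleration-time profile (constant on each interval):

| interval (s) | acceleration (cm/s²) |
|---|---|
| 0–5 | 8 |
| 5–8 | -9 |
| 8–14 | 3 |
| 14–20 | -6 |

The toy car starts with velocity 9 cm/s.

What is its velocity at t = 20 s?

4 cm/s

Δv equals the area under the a-t graph; then v = v₀ + Δv.
0–5 s: 8 × 5 = 40 cm/s
5–8 s: -9 × 3 = -27 cm/s
8–14 s: 3 × 6 = 18 cm/s
14–20 s: -6 × 6 = -36 cm/s
Δv = -5 cm/s, so v(20) = 9 + (-5) = 4 cm/s.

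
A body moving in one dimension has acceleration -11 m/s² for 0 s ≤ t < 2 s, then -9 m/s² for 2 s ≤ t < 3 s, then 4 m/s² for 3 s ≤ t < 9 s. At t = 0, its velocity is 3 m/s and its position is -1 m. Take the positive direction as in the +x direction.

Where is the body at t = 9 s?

On each constant-a segment, Δv = aΔt and Δx = v₀Δt + ½aΔt²; chain segment to segment.
0–2 s: v starts 3 m/s; Δx = 3·2 + ½·-11·2² = -16 m; v ends -19 m/s.
2–3 s: v starts -19 m/s; Δx = -19·1 + ½·-9·1² = -23.5 m; v ends -28 m/s.
3–9 s: v starts -28 m/s; Δx = -28·6 + ½·4·6² = -96 m; v ends -4 m/s.
x(9) = -1 + Σ Δx = -136.5 m.

-136.5 m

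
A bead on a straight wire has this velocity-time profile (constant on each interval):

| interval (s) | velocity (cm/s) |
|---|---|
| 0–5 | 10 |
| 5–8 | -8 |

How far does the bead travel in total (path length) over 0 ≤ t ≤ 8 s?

74 cm

Distance (not displacement) is the total path length: add the absolute areas under v-t.
0–5 s: |10| × 5 = 50 cm
5–8 s: |-8| × 3 = 24 cm
Total distance = 74 cm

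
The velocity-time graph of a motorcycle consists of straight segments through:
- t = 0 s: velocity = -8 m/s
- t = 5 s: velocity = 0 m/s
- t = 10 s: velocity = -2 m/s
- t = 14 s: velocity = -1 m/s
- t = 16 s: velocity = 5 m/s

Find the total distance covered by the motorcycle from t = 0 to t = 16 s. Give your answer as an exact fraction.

Distance (not displacement) is the total path length: add the absolute areas under v-t.
0–5 s: |½(-8 + 0)(5)| = 20 m
5–10 s: |½(0 + -2)(5)| = 5 m
10–14 s: |½(-2 + -1)(4)| = 6 m
14–16 s: v = 0 at t = 43/3 s; triangle areas 1/6 + 25/6 = 13/3 m
Total distance = 106/3 m

106/3 m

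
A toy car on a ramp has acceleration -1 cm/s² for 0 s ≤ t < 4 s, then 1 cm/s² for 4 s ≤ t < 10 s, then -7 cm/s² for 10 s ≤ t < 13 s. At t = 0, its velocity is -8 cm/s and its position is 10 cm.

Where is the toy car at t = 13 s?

On each constant-a segment, Δv = aΔt and Δx = v₀Δt + ½aΔt²; chain segment to segment.
0–4 s: v starts -8 cm/s; Δx = -8·4 + ½·-1·4² = -40 cm; v ends -12 cm/s.
4–10 s: v starts -12 cm/s; Δx = -12·6 + ½·1·6² = -54 cm; v ends -6 cm/s.
10–13 s: v starts -6 cm/s; Δx = -6·3 + ½·-7·3² = -49.5 cm; v ends -27 cm/s.
x(13) = 10 + Σ Δx = -133.5 cm.

-133.5 cm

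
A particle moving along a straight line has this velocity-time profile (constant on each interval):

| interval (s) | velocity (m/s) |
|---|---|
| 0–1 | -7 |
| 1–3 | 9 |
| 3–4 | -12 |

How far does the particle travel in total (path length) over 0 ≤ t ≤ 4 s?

37 m

Distance (not displacement) is the total path length: add the absolute areas under v-t.
0–1 s: |-7| × 1 = 7 m
1–3 s: |9| × 2 = 18 m
3–4 s: |-12| × 1 = 12 m
Total distance = 37 m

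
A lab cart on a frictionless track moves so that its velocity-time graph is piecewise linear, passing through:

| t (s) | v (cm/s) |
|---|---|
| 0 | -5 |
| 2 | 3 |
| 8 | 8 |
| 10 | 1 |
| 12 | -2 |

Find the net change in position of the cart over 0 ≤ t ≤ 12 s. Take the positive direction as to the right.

39 cm

Net displacement equals the area under the velocity-time graph (areas below the axis count negative).
0–2 s: ½(-5 + 3)(2) = -2 cm
2–8 s: ½(3 + 8)(6) = 33 cm
8–10 s: ½(8 + 1)(2) = 9 cm
10–12 s: ½(1 + -2)(2) = -1 cm
Net displacement = 39 cm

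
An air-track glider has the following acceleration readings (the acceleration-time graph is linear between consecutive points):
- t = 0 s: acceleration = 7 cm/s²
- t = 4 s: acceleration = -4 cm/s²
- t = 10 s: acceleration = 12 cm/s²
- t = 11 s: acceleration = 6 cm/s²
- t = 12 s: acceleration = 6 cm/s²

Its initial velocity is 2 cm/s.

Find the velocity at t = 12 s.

Δv equals the area under the a-t graph; then v = v₀ + Δv.
0–4 s: ½(7 + -4)(4) = 6 cm/s
4–10 s: ½(-4 + 12)(6) = 24 cm/s
10–11 s: ½(12 + 6)(1) = 9 cm/s
11–12 s: 6 × 1 = 6 cm/s
Δv = 45 cm/s, so v(12) = 2 + (45) = 47 cm/s.

47 cm/s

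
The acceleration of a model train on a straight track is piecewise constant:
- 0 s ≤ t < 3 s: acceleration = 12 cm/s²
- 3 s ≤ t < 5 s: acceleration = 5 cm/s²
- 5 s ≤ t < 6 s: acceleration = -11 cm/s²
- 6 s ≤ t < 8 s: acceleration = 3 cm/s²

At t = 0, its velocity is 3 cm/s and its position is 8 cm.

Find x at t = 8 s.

284.5 cm

On each constant-a segment, Δv = aΔt and Δx = v₀Δt + ½aΔt²; chain segment to segment.
0–3 s: v starts 3 cm/s; Δx = 3·3 + ½·12·3² = 63 cm; v ends 39 cm/s.
3–5 s: v starts 39 cm/s; Δx = 39·2 + ½·5·2² = 88 cm; v ends 49 cm/s.
5–6 s: v starts 49 cm/s; Δx = 49·1 + ½·-11·1² = 43.5 cm; v ends 38 cm/s.
6–8 s: v starts 38 cm/s; Δx = 38·2 + ½·3·2² = 82 cm; v ends 44 cm/s.
x(8) = 8 + Σ Δx = 284.5 cm.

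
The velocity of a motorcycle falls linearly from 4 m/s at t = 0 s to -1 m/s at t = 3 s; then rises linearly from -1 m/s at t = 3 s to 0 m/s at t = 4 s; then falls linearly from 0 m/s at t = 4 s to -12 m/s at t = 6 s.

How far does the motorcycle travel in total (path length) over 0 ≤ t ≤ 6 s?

Distance (not displacement) is the total path length: add the absolute areas under v-t.
0–3 s: v = 0 at t = 2.4 s; triangle areas 4.8 + 0.3 = 5.1 m
3–4 s: |½(-1 + 0)(1)| = 0.5 m
4–6 s: |½(0 + -12)(2)| = 12 m
Total distance = 17.6 m

17.6 m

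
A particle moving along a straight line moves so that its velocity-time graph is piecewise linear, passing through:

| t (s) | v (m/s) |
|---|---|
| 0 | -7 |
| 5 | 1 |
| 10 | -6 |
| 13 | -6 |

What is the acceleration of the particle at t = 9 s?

-1.4 m/s²

Acceleration is the slope of the v-t graph on 5–10 s: (-6 − 1)/(10 − 5) = -1.4 m/s².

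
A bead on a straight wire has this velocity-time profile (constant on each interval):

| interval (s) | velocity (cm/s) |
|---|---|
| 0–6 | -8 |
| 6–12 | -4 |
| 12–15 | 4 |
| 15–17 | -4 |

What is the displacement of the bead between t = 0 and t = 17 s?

Displacement is the signed area under the v-t curve.
0–6 s: -8 × 6 = -48 cm
6–12 s: -4 × 6 = -24 cm
12–15 s: 4 × 3 = 12 cm
15–17 s: -4 × 2 = -8 cm
Net displacement = -68 cm

-68 cm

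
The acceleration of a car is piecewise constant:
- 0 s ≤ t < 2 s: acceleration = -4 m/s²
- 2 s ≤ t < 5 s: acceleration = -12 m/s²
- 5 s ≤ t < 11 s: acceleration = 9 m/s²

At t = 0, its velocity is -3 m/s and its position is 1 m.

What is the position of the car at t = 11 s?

-220 m

On each constant-a segment, Δv = aΔt and Δx = v₀Δt + ½aΔt²; chain segment to segment.
0–2 s: v starts -3 m/s; Δx = -3·2 + ½·-4·2² = -14 m; v ends -11 m/s.
2–5 s: v starts -11 m/s; Δx = -11·3 + ½·-12·3² = -87 m; v ends -47 m/s.
5–11 s: v starts -47 m/s; Δx = -47·6 + ½·9·6² = -120 m; v ends 7 m/s.
x(11) = 1 + Σ Δx = -220 m.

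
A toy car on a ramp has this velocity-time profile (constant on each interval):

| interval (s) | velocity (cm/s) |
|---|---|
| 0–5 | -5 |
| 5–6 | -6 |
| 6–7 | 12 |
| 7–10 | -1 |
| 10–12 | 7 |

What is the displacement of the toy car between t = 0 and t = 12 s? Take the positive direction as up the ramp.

-8 cm

Displacement is the signed area under the v-t curve.
0–5 s: -5 × 5 = -25 cm
5–6 s: -6 × 1 = -6 cm
6–7 s: 12 × 1 = 12 cm
7–10 s: -1 × 3 = -3 cm
10–12 s: 7 × 2 = 14 cm
Net displacement = -8 cm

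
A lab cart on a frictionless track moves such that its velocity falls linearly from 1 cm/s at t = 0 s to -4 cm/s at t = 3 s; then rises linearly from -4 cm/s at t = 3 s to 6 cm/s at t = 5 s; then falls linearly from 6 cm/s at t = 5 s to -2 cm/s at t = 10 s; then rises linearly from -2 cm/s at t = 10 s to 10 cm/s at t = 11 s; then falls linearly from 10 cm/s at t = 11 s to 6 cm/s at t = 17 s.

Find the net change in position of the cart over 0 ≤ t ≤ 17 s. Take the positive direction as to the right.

Displacement is the signed area under the v-t curve.
0–3 s: ½(1 + -4)(3) = -4.5 cm
3–5 s: ½(-4 + 6)(2) = 2 cm
5–10 s: ½(6 + -2)(5) = 10 cm
10–11 s: ½(-2 + 10)(1) = 4 cm
11–17 s: ½(10 + 6)(6) = 48 cm
Net displacement = 59.5 cm

59.5 cm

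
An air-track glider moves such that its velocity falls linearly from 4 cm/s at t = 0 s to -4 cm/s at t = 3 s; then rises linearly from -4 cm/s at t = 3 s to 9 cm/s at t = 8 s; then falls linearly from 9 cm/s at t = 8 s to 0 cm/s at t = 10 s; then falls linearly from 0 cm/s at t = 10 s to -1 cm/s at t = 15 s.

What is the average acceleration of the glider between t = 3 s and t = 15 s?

Average acceleration = Δv/Δt = (-1 − -4)/(15 − 3) = 0.25 cm/s².

0.25 cm/s²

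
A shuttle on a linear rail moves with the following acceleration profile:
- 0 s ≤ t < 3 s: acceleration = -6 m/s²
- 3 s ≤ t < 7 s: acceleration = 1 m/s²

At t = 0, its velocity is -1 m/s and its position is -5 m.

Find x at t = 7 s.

-103 m

On each constant-a segment, Δv = aΔt and Δx = v₀Δt + ½aΔt²; chain segment to segment.
0–3 s: v starts -1 m/s; Δx = -1·3 + ½·-6·3² = -30 m; v ends -19 m/s.
3–7 s: v starts -19 m/s; Δx = -19·4 + ½·1·4² = -68 m; v ends -15 m/s.
x(7) = -5 + Σ Δx = -103 m.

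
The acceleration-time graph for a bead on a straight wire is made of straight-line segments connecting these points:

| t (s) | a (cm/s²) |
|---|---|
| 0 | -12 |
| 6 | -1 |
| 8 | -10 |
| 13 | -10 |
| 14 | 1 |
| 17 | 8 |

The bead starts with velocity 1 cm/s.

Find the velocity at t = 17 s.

Δv equals the area under the a-t graph; then v = v₀ + Δv.
0–6 s: ½(-12 + -1)(6) = -39 cm/s
6–8 s: ½(-1 + -10)(2) = -11 cm/s
8–13 s: -10 × 5 = -50 cm/s
13–14 s: ½(-10 + 1)(1) = -4.5 cm/s
14–17 s: ½(1 + 8)(3) = 13.5 cm/s
Δv = -91 cm/s, so v(17) = 1 + (-91) = -90 cm/s.

-90 cm/s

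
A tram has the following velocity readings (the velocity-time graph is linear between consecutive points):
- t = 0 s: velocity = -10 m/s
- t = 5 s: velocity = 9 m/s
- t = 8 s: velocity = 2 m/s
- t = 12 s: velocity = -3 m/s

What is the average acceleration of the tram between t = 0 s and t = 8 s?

Average acceleration = Δv/Δt = (2 − -10)/(8 − 0) = 1.5 m/s².

1.5 m/s²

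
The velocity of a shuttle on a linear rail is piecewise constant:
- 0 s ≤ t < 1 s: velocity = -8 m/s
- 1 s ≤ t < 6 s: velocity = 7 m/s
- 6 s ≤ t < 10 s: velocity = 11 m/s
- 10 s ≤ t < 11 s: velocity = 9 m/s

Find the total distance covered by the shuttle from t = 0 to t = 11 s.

Distance (not displacement) is the total path length: add the absolute areas under v-t.
0–1 s: |-8| × 1 = 8 m
1–6 s: |7| × 5 = 35 m
6–10 s: |11| × 4 = 44 m
10–11 s: |9| × 1 = 9 m
Total distance = 96 m

96 m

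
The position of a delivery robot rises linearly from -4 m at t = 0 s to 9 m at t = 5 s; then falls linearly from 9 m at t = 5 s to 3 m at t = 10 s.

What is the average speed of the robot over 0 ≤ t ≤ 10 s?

1.9 m/s

Average speed = (total path length)/(elapsed time); on a piecewise-linear x-t graph the path length is Σ|Δx|.
0–5 s: |Δx| = |9 − -4| = 13 m
5–10 s: |Δx| = |3 − 9| = 6 m
Total path = 19 m; average speed = 19/10 = 1.9 m/s.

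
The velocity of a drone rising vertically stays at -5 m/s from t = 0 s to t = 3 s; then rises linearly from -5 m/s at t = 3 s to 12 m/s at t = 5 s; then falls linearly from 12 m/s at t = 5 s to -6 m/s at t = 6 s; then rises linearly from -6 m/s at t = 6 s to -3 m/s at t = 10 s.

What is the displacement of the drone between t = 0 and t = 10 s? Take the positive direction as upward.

Displacement is the signed area under the v-t curve.
0–3 s: -5 × 3 = -15 m
3–5 s: ½(-5 + 12)(2) = 7 m
5–6 s: ½(12 + -6)(1) = 3 m
6–10 s: ½(-6 + -3)(4) = -18 m
Net displacement = -23 m

-23 m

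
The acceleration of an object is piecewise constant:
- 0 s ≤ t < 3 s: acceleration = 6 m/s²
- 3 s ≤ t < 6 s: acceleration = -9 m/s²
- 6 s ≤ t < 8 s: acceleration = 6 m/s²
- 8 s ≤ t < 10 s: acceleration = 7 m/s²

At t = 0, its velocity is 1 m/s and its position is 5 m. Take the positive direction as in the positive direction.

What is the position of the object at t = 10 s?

On each constant-a segment, Δv = aΔt and Δx = v₀Δt + ½aΔt²; chain segment to segment.
0–3 s: v starts 1 m/s; Δx = 1·3 + ½·6·3² = 30 m; v ends 19 m/s.
3–6 s: v starts 19 m/s; Δx = 19·3 + ½·-9·3² = 16.5 m; v ends -8 m/s.
6–8 s: v starts -8 m/s; Δx = -8·2 + ½·6·2² = -4 m; v ends 4 m/s.
8–10 s: v starts 4 m/s; Δx = 4·2 + ½·7·2² = 22 m; v ends 18 m/s.
x(10) = 5 + Σ Δx = 69.5 m.

69.5 m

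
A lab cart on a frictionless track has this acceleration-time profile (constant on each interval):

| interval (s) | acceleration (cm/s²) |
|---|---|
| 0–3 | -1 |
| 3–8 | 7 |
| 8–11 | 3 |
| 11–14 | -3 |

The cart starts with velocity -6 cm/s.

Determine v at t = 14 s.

26 cm/s

Δv equals the area under the a-t graph; then v = v₀ + Δv.
0–3 s: -1 × 3 = -3 cm/s
3–8 s: 7 × 5 = 35 cm/s
8–11 s: 3 × 3 = 9 cm/s
11–14 s: -3 × 3 = -9 cm/s
Δv = 32 cm/s, so v(14) = -6 + (32) = 26 cm/s.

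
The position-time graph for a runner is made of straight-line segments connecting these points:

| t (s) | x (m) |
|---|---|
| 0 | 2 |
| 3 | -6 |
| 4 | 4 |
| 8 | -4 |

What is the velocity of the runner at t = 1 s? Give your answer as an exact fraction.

Velocity is the slope of the x-t graph on 0–3 s: (-6 − 2)/(3 − 0) = -8/3 m/s.

-8/3 m/s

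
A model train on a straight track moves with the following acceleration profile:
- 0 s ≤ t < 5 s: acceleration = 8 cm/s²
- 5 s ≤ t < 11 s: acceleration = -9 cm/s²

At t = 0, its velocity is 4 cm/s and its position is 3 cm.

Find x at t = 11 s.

On each constant-a segment, Δv = aΔt and Δx = v₀Δt + ½aΔt²; chain segment to segment.
0–5 s: v starts 4 cm/s; Δx = 4·5 + ½·8·5² = 120 cm; v ends 44 cm/s.
5–11 s: v starts 44 cm/s; Δx = 44·6 + ½·-9·6² = 102 cm; v ends -10 cm/s.
x(11) = 3 + Σ Δx = 225 cm.

225 cm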